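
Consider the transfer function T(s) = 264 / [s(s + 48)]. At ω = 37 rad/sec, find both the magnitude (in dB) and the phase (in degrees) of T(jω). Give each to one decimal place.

|T| = -18.6 dB, ∠T = -127.6°

|j37 + 48| = √(37² + 48²) = 60.61
|j37| = 37
|T(j37)| = 264 / (60.61 × 37) = 0.11773
20 log₁₀(0.11773) = -18.58 dB
∠(j37 + 48) = arctan(37/48) = 37.63°
∠(j37) = 90.00°
∠T(j37) = − (37.63° + 90.00°) = -127.63°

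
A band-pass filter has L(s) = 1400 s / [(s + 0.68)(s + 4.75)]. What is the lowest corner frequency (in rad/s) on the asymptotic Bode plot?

Break frequencies occur at each pole and zero magnitude: 0.68 rad/s, 4.75 rad/s.
The lowest is 0.68 rad/s.

0.68 rad/s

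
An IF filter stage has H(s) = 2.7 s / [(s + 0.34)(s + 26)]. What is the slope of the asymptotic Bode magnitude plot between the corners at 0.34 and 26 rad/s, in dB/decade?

In this band the factors already past their corner are: 1 differentiator zero, pole at 0.34; net slope = 0 dB/decade.

0 dB/decade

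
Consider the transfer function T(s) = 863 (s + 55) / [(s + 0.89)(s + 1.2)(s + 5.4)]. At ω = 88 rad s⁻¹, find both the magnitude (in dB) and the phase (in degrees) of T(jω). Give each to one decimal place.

|T| = -17.6 dB, ∠T = -207.1°

|j88 + 55| = √(88² + 55²) = 103.8
|j88 + 0.89| = √(88² + 0.89²) = 88
|j88 + 1.2| = √(88² + 1.2²) = 88.01
|j88 + 5.4| = √(88² + 5.4²) = 88.17
|T(j88)| = 863 × 103.8 / (88 × 88.01 × 88.17) = 0.13115
20 log₁₀(0.13115) = -17.64 dB
∠(j88 + 55) = arctan(88/55) = 57.99°
∠(j88 + 0.89) = arctan(88/0.89) = 89.42°
∠(j88 + 1.2) = arctan(88/1.2) = 89.22°
∠(j88 + 5.4) = arctan(88/5.4) = 86.49°
∠T(j88) = 57.99° − (89.42° + 89.22° + 86.49°) = -207.13°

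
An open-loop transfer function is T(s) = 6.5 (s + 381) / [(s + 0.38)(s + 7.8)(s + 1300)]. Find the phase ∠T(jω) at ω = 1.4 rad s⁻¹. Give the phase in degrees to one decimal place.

∠(j1.4 + 381) = arctan(1.4/381) = 0.21°
∠(j1.4 + 0.38) = arctan(1.4/0.38) = 74.81°
∠(j1.4 + 7.8) = arctan(1.4/7.8) = 10.18°
∠(j1.4 + 1300) = arctan(1.4/1300) = 0.06°
∠T(j1.4) = 0.21° − (74.81° + 10.18° + 0.06°) = -84.84°

-84.8°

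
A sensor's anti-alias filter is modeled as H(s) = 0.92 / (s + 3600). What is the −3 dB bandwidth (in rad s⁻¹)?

3600 rad s⁻¹

For a single-pole low-pass, the −3 dB point is at the pole: ω = 3600 rad s⁻¹.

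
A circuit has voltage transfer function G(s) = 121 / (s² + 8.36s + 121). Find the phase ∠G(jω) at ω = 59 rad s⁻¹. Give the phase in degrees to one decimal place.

-171.6°

∠[(j59)² + 8.36(j59) + 121] = ∠[-3360 + j493.24] = 171.65°
∠G(j59) = −171.65° = -171.65°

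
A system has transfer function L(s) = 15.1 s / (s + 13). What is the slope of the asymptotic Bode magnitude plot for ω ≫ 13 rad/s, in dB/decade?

0 dB/decade

With 1 zero and 1 pole, the high-frequency asymptotic slope is 20 × (1 − 1) = 0 dB/decade.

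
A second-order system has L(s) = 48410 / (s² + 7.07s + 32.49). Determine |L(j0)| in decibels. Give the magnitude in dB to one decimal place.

63.5 dB

L(0) = 48410 / 32.49 = 1490
20 log₁₀(1490) = 63.46 dB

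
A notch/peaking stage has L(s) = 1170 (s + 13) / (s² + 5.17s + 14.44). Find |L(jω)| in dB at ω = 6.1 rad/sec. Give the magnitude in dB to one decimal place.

52.7 dB

|j6.1 + 13| = √(6.1² + 13²) = 14.36
|(j6.1)² + 5.17(j6.1) + 14.44| = |-22.77 + j31.537| = 38.9
|L(j6.1)| = 1170 × 14.36 / 38.9 = 431.93
20 log₁₀(431.93) = 52.71 dB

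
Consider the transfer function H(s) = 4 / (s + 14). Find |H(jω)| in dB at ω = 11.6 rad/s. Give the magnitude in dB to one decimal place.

|j11.6 + 14| = √(11.6² + 14²) = 18.18
|H(j11.6)| = 4 / 18.18 = 0.22001
20 log₁₀(0.22001) = -13.15 dB

-13.2 dB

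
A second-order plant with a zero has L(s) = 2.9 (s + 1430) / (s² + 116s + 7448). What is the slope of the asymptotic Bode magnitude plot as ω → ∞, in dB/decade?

-20 dB/decade

With 1 zero and 2 poles, the high-frequency asymptotic slope is 20 × (1 − 2) = -20 dB/decade.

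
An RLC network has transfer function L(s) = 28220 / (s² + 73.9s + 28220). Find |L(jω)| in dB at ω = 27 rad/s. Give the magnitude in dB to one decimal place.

0.2 dB

|(j27)² + 73.9(j27) + 28220| = |27491 + j1995.3| = 2.756e+04
|L(j27)| = 28220 / 2.756e+04 = 1.0238
20 log₁₀(1.0238) = 0.20 dB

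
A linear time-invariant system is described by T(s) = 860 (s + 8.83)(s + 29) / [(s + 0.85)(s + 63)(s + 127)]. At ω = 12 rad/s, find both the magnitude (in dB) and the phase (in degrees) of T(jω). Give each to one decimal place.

|j12 + 8.83| = √(12² + 8.83²) = 14.9
|j12 + 29| = √(12² + 29²) = 31.38
|j12 + 0.85| = √(12² + 0.85²) = 12.03
|j12 + 63| = √(12² + 63²) = 64.13
|j12 + 127| = √(12² + 127²) = 127.6
|T(j12)| = 860 × 14.9 × 31.38 / (12.03 × 64.13 × 127.6) = 4.0858
20 log₁₀(4.0858) = 12.23 dB
∠(j12 + 8.83) = arctan(12/8.83) = 53.65°
∠(j12 + 29) = arctan(12/29) = 22.48°
∠(j12 + 0.85) = arctan(12/0.85) = 85.95°
∠(j12 + 63) = arctan(12/63) = 10.78°
∠(j12 + 127) = arctan(12/127) = 5.40°
∠T(j12) = 53.65° + 22.48° − (85.95° + 10.78° + 5.40°) = -26.00°

|T| = 12.2 dB, ∠T = -26.0°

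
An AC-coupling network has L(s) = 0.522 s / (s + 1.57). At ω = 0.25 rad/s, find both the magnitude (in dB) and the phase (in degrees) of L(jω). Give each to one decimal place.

|L| = -21.7 dB, ∠L = 81.0 deg

|j0.25| = 0.25
|j0.25 + 1.57| = √(0.25² + 1.57²) = 1.59
|L(j0.25)| = 0.522 × 0.25 / 1.59 = 0.082087
20 log₁₀(0.082087) = -21.71 dB
∠(j0.25) = 90.00°
∠(j0.25 + 1.57) = arctan(0.25/1.57) = 9.05°
∠L(j0.25) = 90.00° − 9.05° = 80.95°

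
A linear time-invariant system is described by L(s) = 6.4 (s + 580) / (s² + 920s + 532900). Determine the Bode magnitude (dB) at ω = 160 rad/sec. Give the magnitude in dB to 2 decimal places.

-42.75 dB

|j160 + 580| = √(160² + 580²) = 601.7
|(j160)² + 920(j160) + 532900| = |5.073e+05 + j1.472e+05| = 5.282e+05
|L(j160)| = 6.4 × 601.7 / 5.282e+05 = 0.0072898
20 log₁₀(0.0072898) = -42.746 dB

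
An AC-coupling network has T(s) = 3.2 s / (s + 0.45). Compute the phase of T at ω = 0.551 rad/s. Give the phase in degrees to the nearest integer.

∠(j0.551) = 90.00°
∠(j0.551 + 0.45) = arctan(0.551/0.45) = 50.76°
∠T(j0.551) = 90.00° − 50.76° = 39.24°

39 deg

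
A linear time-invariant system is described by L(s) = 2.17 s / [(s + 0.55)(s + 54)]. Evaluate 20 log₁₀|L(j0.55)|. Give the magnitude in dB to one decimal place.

-30.9 dB

|j0.55| = 0.55
|j0.55 + 0.55| = √(0.55² + 0.55²) = 0.7778
|j0.55 + 54| = √(0.55² + 54²) = 54
|L(j0.55)| = 2.17 × 0.55 / (0.7778 × 54) = 0.028414
20 log₁₀(0.028414) = -30.93 dB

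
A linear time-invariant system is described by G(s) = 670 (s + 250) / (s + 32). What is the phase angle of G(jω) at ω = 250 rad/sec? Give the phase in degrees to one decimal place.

-37.7 deg

∠(j250 + 250) = arctan(250/250) = 45.00°
∠(j250 + 32) = arctan(250/32) = 82.71°
∠G(j250) = 45.00° − 82.71° = -37.71°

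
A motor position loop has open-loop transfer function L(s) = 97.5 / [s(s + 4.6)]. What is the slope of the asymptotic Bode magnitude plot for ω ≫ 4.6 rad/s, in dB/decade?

-40 dB/decade

With 0 zeros and 2 poles, the high-frequency asymptotic slope is 20 × (0 − 2) = -40 dB/decade.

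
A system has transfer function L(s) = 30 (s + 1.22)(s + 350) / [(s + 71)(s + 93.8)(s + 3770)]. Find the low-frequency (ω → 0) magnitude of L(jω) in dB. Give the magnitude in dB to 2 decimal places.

L(0) = 30 × 1.22 × 350 / (71 × 93.8 × 3770) = 0.00051021
20 log₁₀(0.00051021) = -65.845 dB

-65.85 dB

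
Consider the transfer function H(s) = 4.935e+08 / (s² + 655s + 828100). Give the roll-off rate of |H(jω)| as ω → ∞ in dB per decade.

With 0 zeros and 2 poles, the high-frequency asymptotic slope is 20 × (0 − 2) = -40 dB/decade.

-40 dB/decade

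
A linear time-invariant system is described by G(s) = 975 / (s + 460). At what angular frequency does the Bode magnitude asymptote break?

The single real pole at s = −460 gives a corner at ω = 460 rad/sec.

460 rad/sec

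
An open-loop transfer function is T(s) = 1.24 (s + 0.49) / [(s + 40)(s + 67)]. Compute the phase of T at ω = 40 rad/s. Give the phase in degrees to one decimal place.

∠(j40 + 0.49) = arctan(40/0.49) = 89.30°
∠(j40 + 40) = arctan(40/40) = 45.00°
∠(j40 + 67) = arctan(40/67) = 30.84°
∠T(j40) = 89.30° − (45.00° + 30.84°) = 13.46°

13.5°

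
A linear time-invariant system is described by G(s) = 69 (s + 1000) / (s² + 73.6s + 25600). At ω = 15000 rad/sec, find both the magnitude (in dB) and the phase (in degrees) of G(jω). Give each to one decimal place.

|j15000 + 1000| = √(15000² + 1000²) = 1.503e+04
|(j15000)² + 73.6(j15000) + 25600| = |-2.2497e+08 + j1.104e+06| = 2.25e+08
|G(j15000)| = 69 × 1.503e+04 / 2.25e+08 = 0.0046107
20 log₁₀(0.0046107) = -46.72 dB
∠(j15000 + 1000) = arctan(15000/1000) = 86.19°
∠[(j15000)² + 73.6(j15000) + 25600] = ∠[-2.2497e+08 + j1.104e+06] = 179.72°
∠G(j15000) = 86.19° − 179.72° = -93.53°

|G| = -46.7 dB, ∠G = -93.5°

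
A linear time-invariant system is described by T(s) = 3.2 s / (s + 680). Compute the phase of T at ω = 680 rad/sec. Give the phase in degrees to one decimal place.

∠(j680) = 90.00°
∠(j680 + 680) = arctan(680/680) = 45.00°
∠T(j680) = 90.00° − 45.00° = 45.00°

45.0°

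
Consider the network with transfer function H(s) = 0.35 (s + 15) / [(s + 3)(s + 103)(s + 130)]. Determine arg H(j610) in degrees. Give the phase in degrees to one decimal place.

∠(j610 + 15) = arctan(610/15) = 88.59°
∠(j610 + 3) = arctan(610/3) = 89.72°
∠(j610 + 103) = arctan(610/103) = 80.42°
∠(j610 + 130) = arctan(610/130) = 77.97°
∠H(j610) = 88.59° − (89.72° + 80.42° + 77.97°) = -159.51°

-159.5°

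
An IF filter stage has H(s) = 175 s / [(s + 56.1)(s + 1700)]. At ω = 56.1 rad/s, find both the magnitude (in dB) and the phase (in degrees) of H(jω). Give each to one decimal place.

|H| = -22.8 dB, ∠H = 43.1°

|j56.1| = 56.1
|j56.1 + 56.1| = √(56.1² + 56.1²) = 79.34
|j56.1 + 1700| = √(56.1² + 1700²) = 1701
|H(j56.1)| = 175 × 56.1 / (79.34 × 1701) = 0.072751
20 log₁₀(0.072751) = -22.76 dB
∠(j56.1) = 90.00°
∠(j56.1 + 56.1) = arctan(56.1/56.1) = 45.00°
∠(j56.1 + 1700) = arctan(56.1/1700) = 1.89°
∠H(j56.1) = 90.00° − (45.00° + 1.89°) = 43.11°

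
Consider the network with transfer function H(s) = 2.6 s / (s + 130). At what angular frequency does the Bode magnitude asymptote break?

The single real pole at s = −130 gives a corner at ω = 130 rad/sec.

130 rad/sec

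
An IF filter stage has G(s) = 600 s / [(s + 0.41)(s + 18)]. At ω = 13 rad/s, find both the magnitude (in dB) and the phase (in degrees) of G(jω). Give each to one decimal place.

|j13| = 13
|j13 + 0.41| = √(13² + 0.41²) = 13.01
|j13 + 18| = √(13² + 18²) = 22.2
|G(j13)| = 600 × 13 / (13.01 × 22.2) = 27.009
20 log₁₀(27.009) = 28.63 dB
∠(j13) = 90.00°
∠(j13 + 0.41) = arctan(13/0.41) = 88.19°
∠(j13 + 18) = arctan(13/18) = 35.84°
∠G(j13) = 90.00° − (88.19° + 35.84°) = -34.03°

|G| = 28.6 dB, ∠G = -34.0 deg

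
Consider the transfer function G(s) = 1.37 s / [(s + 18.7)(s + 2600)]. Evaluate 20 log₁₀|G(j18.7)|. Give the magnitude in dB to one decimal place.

-68.6 dB

|j18.7| = 18.7
|j18.7 + 18.7| = √(18.7² + 18.7²) = 26.45
|j18.7 + 2600| = √(18.7² + 2600²) = 2600
|G(j18.7)| = 1.37 × 18.7 / (26.45 × 2600) = 0.00037258
20 log₁₀(0.00037258) = -68.58 dB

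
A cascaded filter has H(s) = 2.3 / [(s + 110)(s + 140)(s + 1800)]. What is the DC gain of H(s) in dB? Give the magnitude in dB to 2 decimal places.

H(0) = 2.3 / (110 × 140 × 1800) = 8.2973e-08
20 log₁₀(8.2973e-08) = -141.621 dB

-141.62 dB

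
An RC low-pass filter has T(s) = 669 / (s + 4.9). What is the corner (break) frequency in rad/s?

4.9 rad/s

The single real pole at s = −4.9 gives a corner at ω = 4.9 rad/s.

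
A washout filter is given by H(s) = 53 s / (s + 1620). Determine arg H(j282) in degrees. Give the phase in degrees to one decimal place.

∠(j282) = 90.00°
∠(j282 + 1620) = arctan(282/1620) = 9.87°
∠H(j282) = 90.00° − 9.87° = 80.13°

80.1°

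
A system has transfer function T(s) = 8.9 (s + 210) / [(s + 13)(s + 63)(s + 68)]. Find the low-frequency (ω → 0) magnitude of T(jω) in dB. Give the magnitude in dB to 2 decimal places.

T(0) = 8.9 × 210 / (13 × 63 × 68) = 0.03356
20 log₁₀(0.03356) = -29.484 dB

-29.48 dB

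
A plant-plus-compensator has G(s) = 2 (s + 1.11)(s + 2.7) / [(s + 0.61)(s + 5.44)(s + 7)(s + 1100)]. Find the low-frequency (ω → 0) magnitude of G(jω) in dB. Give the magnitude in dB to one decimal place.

G(0) = 2 × 1.11 × 2.7 / (0.61 × 5.44 × 7 × 1100) = 0.00023458
20 log₁₀(0.00023458) = -72.59 dB

-72.6 dB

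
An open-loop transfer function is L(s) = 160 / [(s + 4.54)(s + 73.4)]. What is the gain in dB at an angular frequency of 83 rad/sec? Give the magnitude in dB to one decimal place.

-35.2 dB

|j83 + 4.54| = √(83² + 4.54²) = 83.12
|j83 + 73.4| = √(83² + 73.4²) = 110.8
|L(j83)| = 160 / (83.12 × 110.8) = 0.017372
20 log₁₀(0.017372) = -35.20 dB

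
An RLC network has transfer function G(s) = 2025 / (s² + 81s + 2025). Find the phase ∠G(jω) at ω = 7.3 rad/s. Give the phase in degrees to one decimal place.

∠[(j7.3)² + 81(j7.3) + 2025] = ∠[1971.7 + j591.3] = 16.69°
∠G(j7.3) = −16.69° = -16.69°

-16.7 deg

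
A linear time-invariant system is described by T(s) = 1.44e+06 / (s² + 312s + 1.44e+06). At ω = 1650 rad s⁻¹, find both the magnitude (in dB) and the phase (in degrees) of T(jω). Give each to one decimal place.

|(j1650)² + 312(j1650) + 1.44e+06| = |-1.2825e+06 + j5.148e+05| = 1.382e+06
|T(j1650)| = 1.44e+06 / 1.382e+06 = 1.042
20 log₁₀(1.042) = 0.36 dB
∠[(j1650)² + 312(j1650) + 1.44e+06] = ∠[-1.2825e+06 + j5.148e+05] = 158.13°
∠T(j1650) = −158.13° = -158.13°

|T| = 0.4 dB, ∠T = -158.1°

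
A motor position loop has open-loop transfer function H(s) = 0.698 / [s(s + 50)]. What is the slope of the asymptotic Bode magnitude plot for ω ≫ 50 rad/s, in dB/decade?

-40 dB/decade

With 0 zeros and 2 poles, the high-frequency asymptotic slope is 20 × (0 − 2) = -40 dB/decade.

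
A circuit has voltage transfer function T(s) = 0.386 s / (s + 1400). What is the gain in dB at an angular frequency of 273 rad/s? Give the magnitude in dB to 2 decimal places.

-22.63 dB

|j273| = 273
|j273 + 1400| = √(273² + 1400²) = 1426
|T(j273)| = 0.386 × 273 / 1426 = 0.073878
20 log₁₀(0.073878) = -22.630 dB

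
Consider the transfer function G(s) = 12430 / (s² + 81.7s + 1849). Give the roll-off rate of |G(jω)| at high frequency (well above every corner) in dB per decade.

-40 dB/decade

With 0 zeros and 2 poles, the high-frequency asymptotic slope is 20 × (0 − 2) = -40 dB/decade.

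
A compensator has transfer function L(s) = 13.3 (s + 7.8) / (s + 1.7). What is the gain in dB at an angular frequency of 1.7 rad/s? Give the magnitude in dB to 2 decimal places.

32.90 dB

|j1.7 + 7.8| = √(1.7² + 7.8²) = 7.983
|j1.7 + 1.7| = √(1.7² + 1.7²) = 2.404
|L(j1.7)| = 13.3 × 7.983 / 2.404 = 44.163
20 log₁₀(44.163) = 32.901 dB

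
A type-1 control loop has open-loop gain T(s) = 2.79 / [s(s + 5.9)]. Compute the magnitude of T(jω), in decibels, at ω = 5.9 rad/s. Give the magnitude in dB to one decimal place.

-24.9 dB

|j5.9 + 5.9| = √(5.9² + 5.9²) = 8.344
|j5.9| = 5.9
|T(j5.9)| = 2.79 / (8.344 × 5.9) = 0.056674
20 log₁₀(0.056674) = -24.93 dB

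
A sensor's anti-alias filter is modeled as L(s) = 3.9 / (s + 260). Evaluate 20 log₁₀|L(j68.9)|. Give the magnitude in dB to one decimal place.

|j68.9 + 260| = √(68.9² + 260²) = 269
|L(j68.9)| = 3.9 / 269 = 0.0145
20 log₁₀(0.0145) = -36.77 dB

-36.8 dB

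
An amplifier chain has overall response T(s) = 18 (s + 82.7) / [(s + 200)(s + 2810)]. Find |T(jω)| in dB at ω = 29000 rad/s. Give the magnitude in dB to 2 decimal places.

-64.18 dB

|j29000 + 82.7| = √(29000² + 82.7²) = 2.9e+04
|j29000 + 200| = √(29000² + 200²) = 2.9e+04
|j29000 + 2810| = √(29000² + 2810²) = 2.914e+04
|T(j29000)| = 18 × 2.9e+04 / (2.9e+04 × 2.914e+04) = 0.00061778
20 log₁₀(0.00061778) = -64.183 dB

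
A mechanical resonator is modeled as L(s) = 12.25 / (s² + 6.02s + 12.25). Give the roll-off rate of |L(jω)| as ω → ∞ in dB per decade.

-40 dB/decade

With 0 zeros and 2 poles, the high-frequency asymptotic slope is 20 × (0 − 2) = -40 dB/decade.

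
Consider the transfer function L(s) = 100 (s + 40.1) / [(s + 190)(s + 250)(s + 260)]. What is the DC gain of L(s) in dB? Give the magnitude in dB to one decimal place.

L(0) = 100 × 40.1 / (190 × 250 × 260) = 0.0003247
20 log₁₀(0.0003247) = -69.77 dB

-69.8 dB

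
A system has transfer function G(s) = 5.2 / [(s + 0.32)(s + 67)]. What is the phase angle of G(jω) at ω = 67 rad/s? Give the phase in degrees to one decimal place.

-134.7°

∠(j67 + 0.32) = arctan(67/0.32) = 89.73°
∠(j67 + 67) = arctan(67/67) = 45.00°
∠G(j67) = − (89.73° + 45.00°) = -134.73°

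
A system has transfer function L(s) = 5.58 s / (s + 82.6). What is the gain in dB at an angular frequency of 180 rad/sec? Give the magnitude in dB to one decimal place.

14.1 dB

|j180| = 180
|j180 + 82.6| = √(180² + 82.6²) = 198
|L(j180)| = 5.58 × 180 / 198 = 5.0715
20 log₁₀(5.0715) = 14.10 dB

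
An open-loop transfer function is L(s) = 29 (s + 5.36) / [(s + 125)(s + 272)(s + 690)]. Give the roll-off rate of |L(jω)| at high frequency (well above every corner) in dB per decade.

-40 dB/decade

With 1 zero and 3 poles, the high-frequency asymptotic slope is 20 × (1 − 3) = -40 dB/decade.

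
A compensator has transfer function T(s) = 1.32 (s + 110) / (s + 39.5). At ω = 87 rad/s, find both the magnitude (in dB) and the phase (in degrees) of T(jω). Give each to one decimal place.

|j87 + 110| = √(87² + 110²) = 140.2
|j87 + 39.5| = √(87² + 39.5²) = 95.55
|T(j87)| = 1.32 × 140.2 / 95.55 = 1.9375
20 log₁₀(1.9375) = 5.74 dB
∠(j87 + 110) = arctan(87/110) = 38.34°
∠(j87 + 39.5) = arctan(87/39.5) = 65.58°
∠T(j87) = 38.34° − 65.58° = -27.24°

|T| = 5.7 dB, ∠T = -27.2°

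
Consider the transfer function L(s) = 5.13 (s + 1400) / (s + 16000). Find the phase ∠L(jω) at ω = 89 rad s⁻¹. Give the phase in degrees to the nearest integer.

∠(j89 + 1400) = arctan(89/1400) = 3.64°
∠(j89 + 16000) = arctan(89/16000) = 0.32°
∠L(j89) = 3.64° − 0.32° = 3.32°

3°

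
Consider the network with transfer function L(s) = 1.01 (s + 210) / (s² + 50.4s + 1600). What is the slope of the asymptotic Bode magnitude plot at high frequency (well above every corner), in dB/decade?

-20 dB/decade

With 1 zero and 2 poles, the high-frequency asymptotic slope is 20 × (1 − 2) = -20 dB/decade.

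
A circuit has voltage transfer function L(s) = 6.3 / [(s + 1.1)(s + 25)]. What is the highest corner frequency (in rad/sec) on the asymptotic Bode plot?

25 rad/sec

Break frequencies occur at each pole and zero magnitude: 1.1 rad/sec, 25 rad/sec.
The highest is 25 rad/sec.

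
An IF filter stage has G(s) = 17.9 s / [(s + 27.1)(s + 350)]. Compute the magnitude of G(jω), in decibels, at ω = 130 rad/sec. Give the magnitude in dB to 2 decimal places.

-26.57 dB

|j130| = 130
|j130 + 27.1| = √(130² + 27.1²) = 132.8
|j130 + 350| = √(130² + 350²) = 373.4
|G(j130)| = 17.9 × 130 / (132.8 × 373.4) = 0.046934
20 log₁₀(0.046934) = -26.570 dB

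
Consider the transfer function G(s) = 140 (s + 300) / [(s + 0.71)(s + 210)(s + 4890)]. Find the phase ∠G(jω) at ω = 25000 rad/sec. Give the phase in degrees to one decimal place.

-169.1°

∠(j25000 + 300) = arctan(25000/300) = 89.31°
∠(j25000 + 0.71) = arctan(25000/0.71) = 90.00°
∠(j25000 + 210) = arctan(25000/210) = 89.52°
∠(j25000 + 4890) = arctan(25000/4890) = 78.93°
∠G(j25000) = 89.31° − (90.00° + 89.52° + 78.93°) = -169.14°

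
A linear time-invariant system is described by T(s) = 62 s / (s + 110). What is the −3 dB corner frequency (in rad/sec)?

For a single-pole high-pass, the −3 dB point is at the pole: ω = 110 rad/sec.

110 rad/sec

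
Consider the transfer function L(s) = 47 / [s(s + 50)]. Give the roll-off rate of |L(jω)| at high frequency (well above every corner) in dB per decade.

With 0 zeros and 2 poles, the high-frequency asymptotic slope is 20 × (0 − 2) = -40 dB/decade.

-40 dB/decade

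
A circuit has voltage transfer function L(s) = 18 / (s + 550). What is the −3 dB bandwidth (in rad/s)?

For a single-pole low-pass, the −3 dB point is at the pole: ω = 550 rad/s.

550 rad/s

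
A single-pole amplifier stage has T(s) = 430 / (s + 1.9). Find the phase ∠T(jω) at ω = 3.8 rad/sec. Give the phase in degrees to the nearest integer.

∠(j3.8 + 1.9) = arctan(3.8/1.9) = 63.43°
∠T(j3.8) = −63.43° = -63.43°

-63°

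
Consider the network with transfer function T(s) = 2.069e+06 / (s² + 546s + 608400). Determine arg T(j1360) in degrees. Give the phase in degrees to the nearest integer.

∠[(j1360)² + 546(j1360) + 608400] = ∠[-1.2412e+06 + j7.4256e+05] = 149.11°
∠T(j1360) = −149.11° = -149.11°

-149°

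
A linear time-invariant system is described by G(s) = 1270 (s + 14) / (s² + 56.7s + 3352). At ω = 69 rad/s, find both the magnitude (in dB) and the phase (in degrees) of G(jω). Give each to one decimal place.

|j69 + 14| = √(69² + 14²) = 70.41
|(j69)² + 56.7(j69) + 3352| = |-1409 + j3912.3| = 4158
|G(j69)| = 1270 × 70.41 / 4158 = 21.503
20 log₁₀(21.503) = 26.65 dB
∠(j69 + 14) = arctan(69/14) = 78.53°
∠[(j69)² + 56.7(j69) + 3352] = ∠[-1409 + j3912.3] = 109.81°
∠G(j69) = 78.53° − 109.81° = -31.28°

|G| = 26.6 dB, ∠G = -31.3°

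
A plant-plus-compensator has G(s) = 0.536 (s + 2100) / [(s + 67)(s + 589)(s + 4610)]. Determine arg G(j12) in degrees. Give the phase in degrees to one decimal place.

-11.1°

∠(j12 + 2100) = arctan(12/2100) = 0.33°
∠(j12 + 67) = arctan(12/67) = 10.15°
∠(j12 + 589) = arctan(12/589) = 1.17°
∠(j12 + 4610) = arctan(12/4610) = 0.15°
∠G(j12) = 0.33° − (10.15° + 1.17° + 0.15°) = -11.14°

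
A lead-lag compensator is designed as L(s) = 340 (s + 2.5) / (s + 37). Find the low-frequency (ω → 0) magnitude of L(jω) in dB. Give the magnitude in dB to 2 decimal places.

27.22 dB

L(0) = 340 × 2.5 / 37 = 22.973
20 log₁₀(22.973) = 27.224 dB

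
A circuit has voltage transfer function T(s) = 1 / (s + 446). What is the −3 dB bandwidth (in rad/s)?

For a single-pole low-pass, the −3 dB point is at the pole: ω = 446 rad/s.

446 rad/s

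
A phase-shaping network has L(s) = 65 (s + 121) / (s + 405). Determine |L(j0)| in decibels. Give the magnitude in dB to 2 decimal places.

L(0) = 65 × 121 / 405 = 19.42
20 log₁₀(19.42) = 25.765 dB

25.76 dB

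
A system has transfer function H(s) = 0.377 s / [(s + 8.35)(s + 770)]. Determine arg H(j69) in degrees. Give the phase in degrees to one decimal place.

∠(j69) = 90.00°
∠(j69 + 8.35) = arctan(69/8.35) = 83.10°
∠(j69 + 770) = arctan(69/770) = 5.12°
∠H(j69) = 90.00° − (83.10° + 5.12°) = 1.78°

1.8°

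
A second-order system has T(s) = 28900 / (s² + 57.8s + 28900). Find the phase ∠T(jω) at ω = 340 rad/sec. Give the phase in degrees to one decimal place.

∠[(j340)² + 57.8(j340) + 28900] = ∠[-86700 + j19652] = 167.23°
∠T(j340) = −167.23° = -167.23°

-167.2 deg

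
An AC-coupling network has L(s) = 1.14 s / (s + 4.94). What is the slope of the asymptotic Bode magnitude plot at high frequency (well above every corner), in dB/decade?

0 dB/decade

With 1 zero and 1 pole, the high-frequency asymptotic slope is 20 × (1 − 1) = 0 dB/decade.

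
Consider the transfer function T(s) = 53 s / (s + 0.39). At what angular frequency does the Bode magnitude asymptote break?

0.39 rad/sec

The single real pole at s = −0.39 gives a corner at ω = 0.39 rad/sec.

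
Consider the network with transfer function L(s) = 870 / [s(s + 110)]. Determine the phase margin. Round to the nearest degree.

Gain crossover: |L(jω)| = 1 at ω ≈ 7.89 rad/s.
∠L(j7.89) = −90° − arctan(7.89/110) ≈ -94.10°
PM = 180° + (-94.10°) = 85.90°

86°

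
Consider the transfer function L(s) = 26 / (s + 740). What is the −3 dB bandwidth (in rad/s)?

For a single-pole low-pass, the −3 dB point is at the pole: ω = 740 rad/s.

740 rad/s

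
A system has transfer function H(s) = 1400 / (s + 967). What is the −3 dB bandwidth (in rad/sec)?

For a single-pole low-pass, the −3 dB point is at the pole: ω = 967 rad/sec.

967 rad/sec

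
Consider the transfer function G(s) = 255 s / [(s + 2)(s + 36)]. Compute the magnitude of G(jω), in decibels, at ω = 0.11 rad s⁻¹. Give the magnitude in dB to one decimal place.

|j0.11| = 0.11
|j0.11 + 2| = √(0.11² + 2²) = 2.003
|j0.11 + 36| = √(0.11² + 36²) = 36
|G(j0.11)| = 255 × 0.11 / (2.003 × 36) = 0.38899
20 log₁₀(0.38899) = -8.20 dB

-8.2 dB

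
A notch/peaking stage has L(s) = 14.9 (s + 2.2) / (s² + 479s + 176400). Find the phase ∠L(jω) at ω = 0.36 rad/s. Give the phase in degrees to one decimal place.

∠(j0.36 + 2.2) = arctan(0.36/2.2) = 9.29°
∠[(j0.36)² + 479(j0.36) + 176400] = ∠[1.764e+05 + j172.44] = 0.06°
∠L(j0.36) = 9.29° − 0.06° = 9.24°

9.2 deg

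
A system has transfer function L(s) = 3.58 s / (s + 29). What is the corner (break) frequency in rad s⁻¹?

29 rad s⁻¹

The single real pole at s = −29 gives a corner at ω = 29 rad s⁻¹.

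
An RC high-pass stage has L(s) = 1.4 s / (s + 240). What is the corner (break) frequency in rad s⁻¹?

The single real pole at s = −240 gives a corner at ω = 240 rad s⁻¹.

240 rad s⁻¹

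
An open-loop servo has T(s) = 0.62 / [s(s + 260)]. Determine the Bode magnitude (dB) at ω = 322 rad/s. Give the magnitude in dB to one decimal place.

-106.6 dB

|j322 + 260| = √(322² + 260²) = 413.9
|j322| = 322
|T(j322)| = 0.62 / (413.9 × 322) = 4.6524e-06
20 log₁₀(4.6524e-06) = -106.65 dB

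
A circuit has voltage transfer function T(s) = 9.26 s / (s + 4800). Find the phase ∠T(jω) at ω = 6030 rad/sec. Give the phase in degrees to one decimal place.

38.5 deg

∠(j6030) = 90.00°
∠(j6030 + 4800) = arctan(6030/4800) = 51.48°
∠T(j6030) = 90.00° − 51.48° = 38.52°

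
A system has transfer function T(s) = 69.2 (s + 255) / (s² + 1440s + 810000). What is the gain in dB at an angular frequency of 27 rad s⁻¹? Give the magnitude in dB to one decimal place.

-33.2 dB

|j27 + 255| = √(27² + 255²) = 256.4
|(j27)² + 1440(j27) + 810000| = |8.0927e+05 + j38880| = 8.102e+05
|T(j27)| = 69.2 × 256.4 / 8.102e+05 = 0.021901
20 log₁₀(0.021901) = -33.19 dB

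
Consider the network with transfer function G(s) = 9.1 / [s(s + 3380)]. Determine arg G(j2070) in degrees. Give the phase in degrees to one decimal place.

-121.5°

∠(j2070 + 3380) = arctan(2070/3380) = 31.48°
∠(j2070) = 90.00°
∠G(j2070) = − (31.48° + 90.00°) = -121.48°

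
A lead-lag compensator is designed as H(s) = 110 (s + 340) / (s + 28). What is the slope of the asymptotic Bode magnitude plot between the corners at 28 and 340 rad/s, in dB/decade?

In this band the factors already past their corner are: pole at 28; net slope = -20 dB/decade.

-20 dB/decade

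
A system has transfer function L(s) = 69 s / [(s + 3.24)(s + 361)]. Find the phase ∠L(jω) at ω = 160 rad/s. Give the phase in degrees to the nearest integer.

-23°

∠(j160) = 90.00°
∠(j160 + 3.24) = arctan(160/3.24) = 88.84°
∠(j160 + 361) = arctan(160/361) = 23.90°
∠L(j160) = 90.00° − (88.84° + 23.90°) = -22.74°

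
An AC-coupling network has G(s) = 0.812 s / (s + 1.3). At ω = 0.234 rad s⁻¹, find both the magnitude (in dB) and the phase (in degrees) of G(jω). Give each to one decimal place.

|j0.234| = 0.234
|j0.234 + 1.3| = √(0.234² + 1.3²) = 1.321
|G(j0.234)| = 0.812 × 0.234 / 1.321 = 0.14385
20 log₁₀(0.14385) = -16.84 dB
∠(j0.234) = 90.00°
∠(j0.234 + 1.3) = arctan(0.234/1.3) = 10.20°
∠G(j0.234) = 90.00° − 10.20° = 79.80°

|G| = -16.8 dB, ∠G = 79.8 deg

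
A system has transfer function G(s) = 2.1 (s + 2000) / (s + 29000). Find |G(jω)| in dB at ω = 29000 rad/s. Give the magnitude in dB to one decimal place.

3.5 dB

|j29000 + 2000| = √(29000² + 2000²) = 2.907e+04
|j29000 + 29000| = √(29000² + 29000²) = 4.101e+04
|G(j29000)| = 2.1 × 2.907e+04 / 4.101e+04 = 1.4885
20 log₁₀(1.4885) = 3.45 dB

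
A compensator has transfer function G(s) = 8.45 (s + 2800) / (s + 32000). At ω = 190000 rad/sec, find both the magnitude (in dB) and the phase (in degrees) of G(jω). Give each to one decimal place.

|G| = 18.4 dB, ∠G = 8.7 deg

|j190000 + 2800| = √(190000² + 2800²) = 1.9e+05
|j190000 + 32000| = √(190000² + 32000²) = 1.927e+05
|G(j190000)| = 8.45 × 1.9e+05 / 1.927e+05 = 8.3336
20 log₁₀(8.3336) = 18.42 dB
∠(j190000 + 2800) = arctan(190000/2800) = 89.16°
∠(j190000 + 32000) = arctan(190000/32000) = 80.44°
∠G(j190000) = 89.16° − 80.44° = 8.72°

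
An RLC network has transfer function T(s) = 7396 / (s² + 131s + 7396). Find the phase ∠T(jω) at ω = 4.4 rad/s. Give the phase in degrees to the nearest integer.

-4°

∠[(j4.4)² + 131(j4.4) + 7396] = ∠[7376.6 + j576.4] = 4.47°
∠T(j4.4) = −4.47° = -4.47°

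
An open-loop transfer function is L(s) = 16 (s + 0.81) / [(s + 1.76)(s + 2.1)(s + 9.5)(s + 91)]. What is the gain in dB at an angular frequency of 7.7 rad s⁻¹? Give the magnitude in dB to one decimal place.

|j7.7 + 0.81| = √(7.7² + 0.81²) = 7.742
|j7.7 + 1.76| = √(7.7² + 1.76²) = 7.899
|j7.7 + 2.1| = √(7.7² + 2.1²) = 7.981
|j7.7 + 9.5| = √(7.7² + 9.5²) = 12.23
|j7.7 + 91| = √(7.7² + 91²) = 91.33
|L(j7.7)| = 16 × 7.742 / (7.899 × 7.981 × 12.23 × 91.33) = 0.0017596
20 log₁₀(0.0017596) = -55.09 dB

-55.1 dB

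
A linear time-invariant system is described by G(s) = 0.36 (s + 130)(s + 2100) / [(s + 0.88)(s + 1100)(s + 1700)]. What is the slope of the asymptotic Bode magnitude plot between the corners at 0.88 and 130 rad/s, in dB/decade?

In this band the factors already past their corner are: pole at 0.88; net slope = -20 dB/decade.

-20 dB/decade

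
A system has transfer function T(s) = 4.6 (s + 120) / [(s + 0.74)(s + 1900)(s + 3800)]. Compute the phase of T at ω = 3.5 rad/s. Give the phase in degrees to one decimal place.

∠(j3.5 + 120) = arctan(3.5/120) = 1.67°
∠(j3.5 + 0.74) = arctan(3.5/0.74) = 78.06°
∠(j3.5 + 1900) = arctan(3.5/1900) = 0.11°
∠(j3.5 + 3800) = arctan(3.5/3800) = 0.05°
∠T(j3.5) = 1.67° − (78.06° + 0.11° + 0.05°) = -76.55°

-76.5°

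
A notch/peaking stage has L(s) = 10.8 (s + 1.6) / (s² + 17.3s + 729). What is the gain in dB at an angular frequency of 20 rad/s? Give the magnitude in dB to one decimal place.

|j20 + 1.6| = √(20² + 1.6²) = 20.06
|(j20)² + 17.3(j20) + 729| = |329 + j346| = 477.4
|L(j20)| = 10.8 × 20.06 / 477.4 = 0.45385
20 log₁₀(0.45385) = -6.86 dB

-6.9 dB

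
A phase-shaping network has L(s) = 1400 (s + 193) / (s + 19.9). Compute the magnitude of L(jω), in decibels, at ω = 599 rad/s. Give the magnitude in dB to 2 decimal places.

63.35 dB

|j599 + 193| = √(599² + 193²) = 629.3
|j599 + 19.9| = √(599² + 19.9²) = 599.3
|L(j599)| = 1400 × 629.3 / 599.3 = 1470.1
20 log₁₀(1470.1) = 63.347 dB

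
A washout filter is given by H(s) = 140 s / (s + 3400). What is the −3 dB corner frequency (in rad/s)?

For a single-pole high-pass, the −3 dB point is at the pole: ω = 3400 rad/s.

3400 rad/s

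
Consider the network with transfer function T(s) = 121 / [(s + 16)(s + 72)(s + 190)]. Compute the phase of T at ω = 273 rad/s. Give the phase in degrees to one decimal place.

∠(j273 + 16) = arctan(273/16) = 86.65°
∠(j273 + 72) = arctan(273/72) = 75.23°
∠(j273 + 190) = arctan(273/190) = 55.16°
∠T(j273) = − (86.65° + 75.23° + 55.16°) = -217.03°

-217.0°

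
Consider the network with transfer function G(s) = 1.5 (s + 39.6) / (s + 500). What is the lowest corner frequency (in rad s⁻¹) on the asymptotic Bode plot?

Break frequencies occur at each pole and zero magnitude: 39.6 rad s⁻¹, 500 rad s⁻¹.
The lowest is 39.6 rad s⁻¹.

39.6 rad s⁻¹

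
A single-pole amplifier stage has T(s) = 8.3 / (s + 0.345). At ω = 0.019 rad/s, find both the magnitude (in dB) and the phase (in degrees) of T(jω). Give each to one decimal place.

|j0.019 + 0.345| = √(0.019² + 0.345²) = 0.3455
|T(j0.019)| = 8.3 / 0.3455 = 24.022
20 log₁₀(24.022) = 27.61 dB
∠(j0.019 + 0.345) = arctan(0.019/0.345) = 3.15°
∠T(j0.019) = −3.15° = -3.15°

|T| = 27.6 dB, ∠T = -3.2°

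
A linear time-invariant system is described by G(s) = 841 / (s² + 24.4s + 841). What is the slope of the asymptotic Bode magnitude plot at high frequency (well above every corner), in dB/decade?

-40 dB/decade

With 0 zeros and 2 poles, the high-frequency asymptotic slope is 20 × (0 − 2) = -40 dB/decade.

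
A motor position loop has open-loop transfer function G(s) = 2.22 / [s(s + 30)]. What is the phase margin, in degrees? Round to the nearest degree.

90 deg

Gain crossover: |G(jω)| = 1 at ω ≈ 0.074 rad/s.
∠G(j0.074) = −90° − arctan(0.074/30) ≈ -90.14°
PM = 180° + (-90.14°) = 89.86°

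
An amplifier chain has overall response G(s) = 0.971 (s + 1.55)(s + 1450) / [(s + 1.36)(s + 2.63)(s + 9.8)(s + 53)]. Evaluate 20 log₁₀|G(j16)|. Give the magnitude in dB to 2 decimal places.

-21.55 dB

|j16 + 1.55| = √(16² + 1.55²) = 16.07
|j16 + 1450| = √(16² + 1450²) = 1450
|j16 + 1.36| = √(16² + 1.36²) = 16.06
|j16 + 2.63| = √(16² + 2.63²) = 16.21
|j16 + 9.8| = √(16² + 9.8²) = 18.76
|j16 + 53| = √(16² + 53²) = 55.36
|G(j16)| = 0.971 × 16.07 × 1450 / (16.06 × 16.21 × 18.76 × 55.36) = 0.083687
20 log₁₀(0.083687) = -21.547 dB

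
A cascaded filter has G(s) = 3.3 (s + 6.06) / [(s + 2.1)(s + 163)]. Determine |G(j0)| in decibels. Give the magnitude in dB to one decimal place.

-24.7 dB

G(0) = 3.3 × 6.06 / (2.1 × 163) = 0.058422
20 log₁₀(0.058422) = -24.67 dB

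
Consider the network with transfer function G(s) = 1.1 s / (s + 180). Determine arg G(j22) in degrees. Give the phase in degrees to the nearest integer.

∠(j22) = 90.00°
∠(j22 + 180) = arctan(22/180) = 6.97°
∠G(j22) = 90.00° − 6.97° = 83.03°

83°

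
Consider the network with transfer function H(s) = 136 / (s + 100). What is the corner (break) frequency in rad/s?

100 rad/s

The single real pole at s = −100 gives a corner at ω = 100 rad/s.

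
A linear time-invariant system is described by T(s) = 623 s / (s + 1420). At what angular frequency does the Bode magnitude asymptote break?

The single real pole at s = −1420 gives a corner at ω = 1420 rad s⁻¹.

1420 rad s⁻¹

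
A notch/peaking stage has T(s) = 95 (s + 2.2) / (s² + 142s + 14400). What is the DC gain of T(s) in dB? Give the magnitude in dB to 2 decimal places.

T(0) = 95 × 2.2 / 14400 = 0.014514
20 log₁₀(0.014514) = -36.764 dB

-36.76 dB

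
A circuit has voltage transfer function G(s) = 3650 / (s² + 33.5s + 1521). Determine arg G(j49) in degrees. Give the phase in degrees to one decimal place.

∠[(j49)² + 33.5(j49) + 1521] = ∠[-880 + j1641.5] = 118.20°
∠G(j49) = −118.20° = -118.20°

-118.2 deg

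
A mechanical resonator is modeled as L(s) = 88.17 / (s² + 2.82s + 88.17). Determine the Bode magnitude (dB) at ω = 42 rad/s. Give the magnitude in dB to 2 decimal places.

|(j42)² + 2.82(j42) + 88.17| = |-1675.8 + j118.44| = 1680
|L(j42)| = 88.17 / 1680 = 0.052482
20 log₁₀(0.052482) = -25.600 dB

-25.60 dB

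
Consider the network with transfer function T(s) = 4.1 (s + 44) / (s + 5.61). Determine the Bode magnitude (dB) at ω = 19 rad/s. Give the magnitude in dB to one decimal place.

|j19 + 44| = √(19² + 44²) = 47.93
|j19 + 5.61| = √(19² + 5.61²) = 19.81
|T(j19)| = 4.1 × 47.93 / 19.81 = 9.9188
20 log₁₀(9.9188) = 19.93 dB

19.9 dB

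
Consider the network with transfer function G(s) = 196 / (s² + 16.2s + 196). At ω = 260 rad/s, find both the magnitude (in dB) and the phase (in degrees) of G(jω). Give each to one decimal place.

|G| = -50.7 dB, ∠G = -176.4°

|(j260)² + 16.2(j260) + 196| = |-67404 + j4212| = 6.754e+04
|G(j260)| = 196 / 6.754e+04 = 0.0029022
20 log₁₀(0.0029022) = -50.75 dB
∠[(j260)² + 16.2(j260) + 196] = ∠[-67404 + j4212] = 176.42°
∠G(j260) = −176.42° = -176.42°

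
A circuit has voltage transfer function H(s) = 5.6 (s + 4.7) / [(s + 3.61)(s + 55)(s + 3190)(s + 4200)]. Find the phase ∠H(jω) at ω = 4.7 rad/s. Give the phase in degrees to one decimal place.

-12.5°

∠(j4.7 + 4.7) = arctan(4.7/4.7) = 45.00°
∠(j4.7 + 3.61) = arctan(4.7/3.61) = 52.47°
∠(j4.7 + 55) = arctan(4.7/55) = 4.88°
∠(j4.7 + 3190) = arctan(4.7/3190) = 0.08°
∠(j4.7 + 4200) = arctan(4.7/4200) = 0.06°
∠H(j4.7) = 45.00° − (52.47° + 4.88° + 0.08° + 0.06°) = -12.51°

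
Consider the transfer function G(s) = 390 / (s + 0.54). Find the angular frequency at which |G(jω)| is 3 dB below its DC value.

0.54 rad/s

For a single-pole low-pass, the −3 dB point is at the pole: ω = 0.54 rad/s.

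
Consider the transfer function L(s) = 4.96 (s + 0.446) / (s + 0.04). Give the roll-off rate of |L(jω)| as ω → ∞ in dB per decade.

0 dB/decade

With 1 zero and 1 pole, the high-frequency asymptotic slope is 20 × (1 − 1) = 0 dB/decade.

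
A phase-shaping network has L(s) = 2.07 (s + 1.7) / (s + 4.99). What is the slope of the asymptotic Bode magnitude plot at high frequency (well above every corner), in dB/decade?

0 dB/decade

With 1 zero and 1 pole, the high-frequency asymptotic slope is 20 × (1 − 1) = 0 dB/decade.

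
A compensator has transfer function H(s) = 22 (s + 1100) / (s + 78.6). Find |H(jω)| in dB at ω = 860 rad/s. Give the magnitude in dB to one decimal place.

31.0 dB

|j860 + 1100| = √(860² + 1100²) = 1396
|j860 + 78.6| = √(860² + 78.6²) = 863.6
|H(j860)| = 22 × 1396 / 863.6 = 35.571
20 log₁₀(35.571) = 31.02 dB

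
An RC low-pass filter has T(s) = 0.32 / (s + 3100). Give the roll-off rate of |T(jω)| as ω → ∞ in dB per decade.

-20 dB/decade

With 0 zeros and 1 pole, the high-frequency asymptotic slope is 20 × (0 − 1) = -20 dB/decade.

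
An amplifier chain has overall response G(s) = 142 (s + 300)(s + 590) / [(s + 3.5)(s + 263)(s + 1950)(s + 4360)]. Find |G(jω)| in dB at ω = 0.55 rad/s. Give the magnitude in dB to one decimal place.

-50.0 dB

|j0.55 + 300| = √(0.55² + 300²) = 300
|j0.55 + 590| = √(0.55² + 590²) = 590
|j0.55 + 3.5| = √(0.55² + 3.5²) = 3.543
|j0.55 + 263| = √(0.55² + 263²) = 263
|j0.55 + 1950| = √(0.55² + 1950²) = 1950
|j0.55 + 4360| = √(0.55² + 4360²) = 4360
|G(j0.55)| = 142 × 300 × 590 / (3.543 × 263 × 1950 × 4360) = 0.0031726
20 log₁₀(0.0031726) = -49.97 dB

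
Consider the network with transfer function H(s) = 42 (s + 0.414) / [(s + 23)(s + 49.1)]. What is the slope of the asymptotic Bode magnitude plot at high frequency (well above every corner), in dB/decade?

With 1 zero and 2 poles, the high-frequency asymptotic slope is 20 × (1 − 2) = -20 dB/decade.

-20 dB/decade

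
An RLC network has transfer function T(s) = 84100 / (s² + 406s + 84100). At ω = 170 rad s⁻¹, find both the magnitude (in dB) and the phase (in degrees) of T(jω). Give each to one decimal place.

|T| = -0.4 dB, ∠T = -51.3 deg

|(j170)² + 406(j170) + 84100| = |55200 + j69020| = 8.838e+04
|T(j170)| = 84100 / 8.838e+04 = 0.95159
20 log₁₀(0.95159) = -0.43 dB
∠[(j170)² + 406(j170) + 84100] = ∠[55200 + j69020] = 51.35°
∠T(j170) = −51.35° = -51.35°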